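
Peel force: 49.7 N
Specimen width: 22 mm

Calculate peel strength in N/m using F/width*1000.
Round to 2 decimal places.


Peel strength = 49.7 / 22 * 1000 = 2259.09 N/m

2259.09


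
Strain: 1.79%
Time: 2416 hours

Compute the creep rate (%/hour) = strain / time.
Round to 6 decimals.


Creep rate = 1.79 / 2416
= 0.000741 %/h

0.000741


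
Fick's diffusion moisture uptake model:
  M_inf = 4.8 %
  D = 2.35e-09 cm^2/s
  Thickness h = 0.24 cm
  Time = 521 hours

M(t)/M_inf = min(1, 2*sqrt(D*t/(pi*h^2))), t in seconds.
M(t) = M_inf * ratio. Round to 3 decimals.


t_sec = 521 * 3600 = 1875600
ratio = 2*sqrt(2.35e-09*1875600/(pi*0.24^2))
= min(1, 0.312139)
= 0.312139
M(t) = 4.8 * 0.312139 = 1.498 %

1.498


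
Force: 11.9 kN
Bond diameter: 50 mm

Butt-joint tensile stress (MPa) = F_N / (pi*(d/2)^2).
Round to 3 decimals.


F_N = 11.9 * 1000 = 11900.0 N
A = pi*(25.0)^2 = 1963.4954 mm^2
stress = 11900.0 / 1963.4954 = 6.061 MPa

6.061


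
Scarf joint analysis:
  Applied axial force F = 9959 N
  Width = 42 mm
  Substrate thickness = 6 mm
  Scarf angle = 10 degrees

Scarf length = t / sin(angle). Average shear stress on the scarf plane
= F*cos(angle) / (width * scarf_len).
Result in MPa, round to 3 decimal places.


Scarf length = 6 / sin(10 deg) = 34.5526 mm
cos(10 deg) = 0.984808
Shear = 9959 * 0.984808 / (42 * 34.5526)
= 6.758 MPa

6.758


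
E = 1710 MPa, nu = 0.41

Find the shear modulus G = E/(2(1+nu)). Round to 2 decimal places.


G = 1710 / (2 * 1.41)
= 606.38 MPa

606.38


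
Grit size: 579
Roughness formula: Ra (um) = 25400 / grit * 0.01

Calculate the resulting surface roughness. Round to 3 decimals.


Ra = 25400 / 579 * 0.01
= 0.439 um

0.439


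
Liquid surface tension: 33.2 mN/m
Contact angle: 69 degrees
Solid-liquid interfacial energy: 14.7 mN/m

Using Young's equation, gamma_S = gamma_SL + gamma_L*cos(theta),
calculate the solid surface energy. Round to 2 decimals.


gamma_S = 14.7 + 33.2 * cos(69)
= 26.60 mN/m

26.60


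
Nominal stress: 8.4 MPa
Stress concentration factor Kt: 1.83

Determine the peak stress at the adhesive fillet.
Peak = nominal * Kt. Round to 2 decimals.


Peak stress = 8.4 * 1.83
= 15.37 MPa

15.37


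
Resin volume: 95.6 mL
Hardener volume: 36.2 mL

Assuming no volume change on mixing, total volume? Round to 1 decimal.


V_total = 95.6 + 36.2 = 131.8 mL

131.8


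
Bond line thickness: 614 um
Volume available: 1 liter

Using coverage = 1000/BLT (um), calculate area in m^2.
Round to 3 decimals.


1 L = 1e6 mm^3, thickness = 614 um = 0.614 mm
Area = 1e6 / 0.614 mm^2 = (1e6 / 0.614) / 1e6 m^2 = 1000 / 614 m^2
= 1.629 m^2

1.629


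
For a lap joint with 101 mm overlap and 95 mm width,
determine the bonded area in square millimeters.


Area = 101 * 95 = 9595 mm^2

9595


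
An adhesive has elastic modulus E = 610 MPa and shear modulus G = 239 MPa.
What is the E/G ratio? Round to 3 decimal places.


E/G = 610 / 239 = 2.552

2.552


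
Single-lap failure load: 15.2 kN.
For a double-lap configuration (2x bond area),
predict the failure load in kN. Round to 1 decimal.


Failure load = 15.2 * 2 = 30.4 kN

30.4


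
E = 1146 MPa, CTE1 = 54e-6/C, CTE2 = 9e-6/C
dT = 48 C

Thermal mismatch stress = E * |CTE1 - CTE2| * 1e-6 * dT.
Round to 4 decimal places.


= 1146 * 45e-6 * 48
= 2.4754 MPa

2.4754


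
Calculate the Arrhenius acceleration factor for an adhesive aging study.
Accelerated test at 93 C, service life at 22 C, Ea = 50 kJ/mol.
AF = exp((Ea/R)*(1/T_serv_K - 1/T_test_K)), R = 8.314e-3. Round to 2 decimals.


T_test = 366.15 K, T_serv = 295.15 K
Ea/R = 50 / 0.008314 = 6013.95
AF = exp(6013.95 * (1/295.15 - 1/366.15))
= 51.99

51.99


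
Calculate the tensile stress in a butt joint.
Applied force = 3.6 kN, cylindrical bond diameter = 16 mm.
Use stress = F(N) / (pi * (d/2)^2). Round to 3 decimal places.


A = pi * 8.0^2 = 201.0619 mm^2
sigma = 3600.0 / 201.0619 = 17.905 MPa

17.905


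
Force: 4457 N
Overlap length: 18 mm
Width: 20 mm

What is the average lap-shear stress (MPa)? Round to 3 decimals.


Average shear stress = F / (overlap * width)
= 4457 / (18 * 20)
= 12.381 MPa

12.381


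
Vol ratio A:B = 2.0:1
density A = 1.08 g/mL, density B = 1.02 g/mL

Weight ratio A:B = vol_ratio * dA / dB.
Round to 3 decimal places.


Weight ratio = 2.0 * 1.08 / 1.02
= 2.118

2.118


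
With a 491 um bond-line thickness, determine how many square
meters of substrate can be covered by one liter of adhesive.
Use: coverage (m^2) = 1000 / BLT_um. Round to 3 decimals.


Coverage = 1000 / 491 = 2.037 m^2

2.037


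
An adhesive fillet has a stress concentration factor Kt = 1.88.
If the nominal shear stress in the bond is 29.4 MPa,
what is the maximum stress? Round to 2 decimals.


Max stress = 29.4 * 1.88 = 55.27 MPa

55.27


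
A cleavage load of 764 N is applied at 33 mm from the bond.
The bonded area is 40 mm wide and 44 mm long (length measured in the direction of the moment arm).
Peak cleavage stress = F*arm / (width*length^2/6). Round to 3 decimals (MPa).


Moment = 764 * 33 = 25212 N*mm
Section modulus = 40 * 1936 / 6 = 77440 / 6 mm^3
Stress = 25212 / (77440 / 6) = 151272 / 77440
= 1.953 MPa

1.953


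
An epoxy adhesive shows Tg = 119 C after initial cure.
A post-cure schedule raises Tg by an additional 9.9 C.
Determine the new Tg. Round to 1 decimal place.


New Tg = 119 + 9.9
= 128.9 C

128.9


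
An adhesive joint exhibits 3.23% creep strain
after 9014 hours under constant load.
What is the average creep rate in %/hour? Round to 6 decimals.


Creep rate = strain / time
= 3.23 / 9014
= 0.000358 %/h

0.000358


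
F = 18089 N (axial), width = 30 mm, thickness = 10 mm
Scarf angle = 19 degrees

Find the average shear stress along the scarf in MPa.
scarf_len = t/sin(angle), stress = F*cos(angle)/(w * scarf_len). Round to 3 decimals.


scarf_len = 10/sin(19 deg) = 30.7155
cos(19 deg) = 0.945519
stress = 18089*0.945519/(30*30.7155) = 18.561 MPa

18.561


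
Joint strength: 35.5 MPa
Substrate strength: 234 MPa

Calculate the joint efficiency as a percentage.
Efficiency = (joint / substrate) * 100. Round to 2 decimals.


Efficiency = (35.5 / 234) * 100 = 15.17%

15.17


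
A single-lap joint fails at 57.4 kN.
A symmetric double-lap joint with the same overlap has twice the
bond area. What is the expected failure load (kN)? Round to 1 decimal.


Double-lap load = 2 * 57.4 = 114.8 kN

114.8


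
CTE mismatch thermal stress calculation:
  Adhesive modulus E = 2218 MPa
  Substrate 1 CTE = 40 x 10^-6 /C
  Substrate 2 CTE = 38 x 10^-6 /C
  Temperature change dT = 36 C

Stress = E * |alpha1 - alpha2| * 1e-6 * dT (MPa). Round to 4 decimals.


delta_alpha = |40 - 38| = 2 x 10^-6/C
Stress = 2218 * 2e-6 * 36
= 0.1597 MPa

0.1597


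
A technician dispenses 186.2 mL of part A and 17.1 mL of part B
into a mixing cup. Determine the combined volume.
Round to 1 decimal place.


Combined volume = 186.2 + 17.1
= 203.3 mL

203.3


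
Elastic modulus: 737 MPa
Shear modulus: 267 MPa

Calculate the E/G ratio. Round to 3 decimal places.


E / G = 737 / 267 = 2.760

2.760


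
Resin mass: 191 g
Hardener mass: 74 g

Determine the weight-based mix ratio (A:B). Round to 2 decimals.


Ratio = 191 / 74 = 2.58

2.58


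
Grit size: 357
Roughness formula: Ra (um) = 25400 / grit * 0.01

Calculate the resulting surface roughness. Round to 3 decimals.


Ra = 25400 / 357 * 0.01
= 0.711 um

0.711


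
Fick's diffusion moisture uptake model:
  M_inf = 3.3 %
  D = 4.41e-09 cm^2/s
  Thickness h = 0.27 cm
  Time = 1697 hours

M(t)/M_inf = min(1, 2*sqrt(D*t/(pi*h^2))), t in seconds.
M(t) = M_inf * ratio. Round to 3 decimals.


t_sec = 1697 * 3600 = 6109200
ratio = 2*sqrt(4.41e-09*6109200/(pi*0.27^2))
= min(1, 0.685966)
= 0.685966
M(t) = 3.3 * 0.685966 = 2.264 %

2.264


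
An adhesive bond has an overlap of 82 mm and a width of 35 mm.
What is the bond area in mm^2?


Bond area = overlap * width
= 82 * 35
= 2870 mm^2

2870


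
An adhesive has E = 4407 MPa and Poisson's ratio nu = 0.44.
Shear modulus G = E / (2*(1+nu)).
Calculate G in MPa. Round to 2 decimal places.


G = 4407 / (2*(1+0.44))
= 4407 / 2.88
= 1530.21 MPa

1530.21


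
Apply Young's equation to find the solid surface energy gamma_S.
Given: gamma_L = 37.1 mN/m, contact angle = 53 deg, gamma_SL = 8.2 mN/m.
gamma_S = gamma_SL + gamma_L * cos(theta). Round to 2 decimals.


theta_rad = 53 * pi/180 = 0.925025
gamma_S = 8.2 + 37.1 * cos(0.925025)
= 30.53 mN/m

30.53


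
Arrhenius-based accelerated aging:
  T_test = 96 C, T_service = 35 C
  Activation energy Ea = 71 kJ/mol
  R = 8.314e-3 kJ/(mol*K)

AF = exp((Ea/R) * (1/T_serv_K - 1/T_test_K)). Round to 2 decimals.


T_test_K = 369.15, T_serv_K = 308.15
AF = exp((71/8.314e-3) * (1/308.15 - 1/369.15))
= 97.46

97.46


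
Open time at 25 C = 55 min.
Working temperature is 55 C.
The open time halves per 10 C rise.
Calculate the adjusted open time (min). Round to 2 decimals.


factor = 2^((55 - 25) / 10) = 8.0000
ot = 55 / 8.0000 = 6.88 min

6.88


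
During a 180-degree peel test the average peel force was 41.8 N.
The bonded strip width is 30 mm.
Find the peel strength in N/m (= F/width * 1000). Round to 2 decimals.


Peel strength = F/width * 1000
= 41.8 / 30 * 1000
= 1393.33 N/m

1393.33


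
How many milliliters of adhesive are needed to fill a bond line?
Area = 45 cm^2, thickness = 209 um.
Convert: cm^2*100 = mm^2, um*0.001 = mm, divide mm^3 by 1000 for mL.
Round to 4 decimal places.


= (45 * 100) * (209 * 0.001) / 1000
= 0.9405 mL

0.9405


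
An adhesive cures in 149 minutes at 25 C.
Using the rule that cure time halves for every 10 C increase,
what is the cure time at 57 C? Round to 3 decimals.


Factor = 2^((57 - 25) / 10) = 9.1896
Cure time = 149 / 9.1896
= 16.214 minutes

16.214


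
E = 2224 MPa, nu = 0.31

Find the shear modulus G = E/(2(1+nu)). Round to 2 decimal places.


G = 2224 / (2 * 1.31)
= 848.85 MPa

848.85


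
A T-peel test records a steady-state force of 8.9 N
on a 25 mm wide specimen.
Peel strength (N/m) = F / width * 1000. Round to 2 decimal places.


Peel strength = 8.9 / 25 * 1000
= 356.00 N/m

356.00


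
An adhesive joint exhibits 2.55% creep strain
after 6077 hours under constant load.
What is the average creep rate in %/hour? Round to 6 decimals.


Creep rate = strain / time
= 2.55 / 6077
= 0.000420 %/h

0.000420


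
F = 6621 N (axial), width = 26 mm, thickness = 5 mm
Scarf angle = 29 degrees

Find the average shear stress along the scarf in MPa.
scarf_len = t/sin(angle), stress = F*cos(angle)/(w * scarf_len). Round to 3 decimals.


scarf_len = 5/sin(29 deg) = 10.3133
cos(29 deg) = 0.874620
stress = 6621*0.874620/(26*10.3133) = 21.596 MPa

21.596


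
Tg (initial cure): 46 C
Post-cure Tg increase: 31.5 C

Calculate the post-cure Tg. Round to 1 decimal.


Post-cure Tg = 46 + 31.5 = 77.5 C

77.5


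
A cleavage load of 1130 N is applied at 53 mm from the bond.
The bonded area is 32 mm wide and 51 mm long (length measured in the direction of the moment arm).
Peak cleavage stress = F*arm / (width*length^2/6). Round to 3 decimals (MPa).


Moment = 1130 * 53 = 59890 N*mm
Section modulus = 32 * 2601 / 6 = 83232 / 6 mm^3
Stress = 59890 / (83232 / 6) = 359340 / 83232
= 4.317 MPa

4.317


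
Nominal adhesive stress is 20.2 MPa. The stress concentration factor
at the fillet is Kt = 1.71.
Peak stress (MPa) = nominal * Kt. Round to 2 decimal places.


Peak = 20.2 * 1.71 = 34.54 MPa

34.54


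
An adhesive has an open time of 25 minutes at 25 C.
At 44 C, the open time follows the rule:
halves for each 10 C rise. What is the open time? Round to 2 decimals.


Factor = 2^((44-25)/10) = 3.7321
Open time = 25 / 3.7321 = 6.70 min

6.70


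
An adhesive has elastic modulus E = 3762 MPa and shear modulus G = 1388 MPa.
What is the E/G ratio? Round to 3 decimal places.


E/G = 3762 / 1388 = 2.710

2.710


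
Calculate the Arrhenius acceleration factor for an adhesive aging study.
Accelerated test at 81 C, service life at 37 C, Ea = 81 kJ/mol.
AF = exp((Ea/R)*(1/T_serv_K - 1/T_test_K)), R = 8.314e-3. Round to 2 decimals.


T_test = 354.15 K, T_serv = 310.15 K
Ea/R = 81 / 0.008314 = 9742.60
AF = exp(9742.60 * (1/310.15 - 1/354.15))
= 49.54

49.54


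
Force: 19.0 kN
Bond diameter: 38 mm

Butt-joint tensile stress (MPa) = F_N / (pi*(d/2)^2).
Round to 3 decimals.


F_N = 19.0 * 1000 = 19000.0 N
A = pi*(19.0)^2 = 1134.1149 mm^2
stress = 19000.0 / 1134.1149 = 16.753 MPa

16.753


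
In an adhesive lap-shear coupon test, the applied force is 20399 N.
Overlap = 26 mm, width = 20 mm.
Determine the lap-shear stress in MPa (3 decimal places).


stress = F / (overlap * width)
= 20399 / (26 * 20)
= 39.229 MPa

39.229


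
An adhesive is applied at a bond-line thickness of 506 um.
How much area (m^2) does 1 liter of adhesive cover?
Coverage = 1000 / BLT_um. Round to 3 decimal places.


Coverage = 1000 / 506 = 1.976 m^2

1.976


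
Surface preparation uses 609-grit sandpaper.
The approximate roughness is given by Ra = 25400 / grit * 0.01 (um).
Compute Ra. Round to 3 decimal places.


Ra = 25400 / 609 * 0.01
= 254 / 609
= 0.417 um

0.417


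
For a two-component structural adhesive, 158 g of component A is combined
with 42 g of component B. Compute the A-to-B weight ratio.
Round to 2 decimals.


Weight ratio A:B = 158 / 42
= 3.76

3.76


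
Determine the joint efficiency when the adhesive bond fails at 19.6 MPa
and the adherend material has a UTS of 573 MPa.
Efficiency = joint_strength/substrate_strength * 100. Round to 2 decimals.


Joint efficiency = 19.6 / 573 * 100
= 3.42%

3.42


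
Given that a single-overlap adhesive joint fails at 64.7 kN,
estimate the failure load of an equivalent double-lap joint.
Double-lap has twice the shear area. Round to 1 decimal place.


Double-lap factor = 2
Expected load = 64.7 * 2 = 129.4 kN

129.4


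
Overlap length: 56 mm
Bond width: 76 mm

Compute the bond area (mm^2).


Bond area = 56 * 76 = 4256 mm^2

4256


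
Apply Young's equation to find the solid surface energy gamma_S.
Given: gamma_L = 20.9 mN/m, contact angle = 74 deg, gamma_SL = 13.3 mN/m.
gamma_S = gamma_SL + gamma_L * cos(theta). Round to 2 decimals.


theta_rad = 74 * pi/180 = 1.291544
gamma_S = 13.3 + 20.9 * cos(1.291544)
= 19.06 mN/m

19.06


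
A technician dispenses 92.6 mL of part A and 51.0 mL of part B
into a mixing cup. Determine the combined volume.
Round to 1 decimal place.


Combined volume = 92.6 + 51.0
= 143.6 mL

143.6


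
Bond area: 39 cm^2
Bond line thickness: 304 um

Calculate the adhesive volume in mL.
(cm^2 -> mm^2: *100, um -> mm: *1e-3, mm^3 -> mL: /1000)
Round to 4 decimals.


V = 39*100 * 304*1e-3 / 1000
= 1.1856 mL

1.1856


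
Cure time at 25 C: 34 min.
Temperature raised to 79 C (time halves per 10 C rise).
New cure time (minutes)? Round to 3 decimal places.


Acceleration factor = 2^(54/10) = 42.2243
New time = 34 / 42.2243 = 0.805 min

0.805


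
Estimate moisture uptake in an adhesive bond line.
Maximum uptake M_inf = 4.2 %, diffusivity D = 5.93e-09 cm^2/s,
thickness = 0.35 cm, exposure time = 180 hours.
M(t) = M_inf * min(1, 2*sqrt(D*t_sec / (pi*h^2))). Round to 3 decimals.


Convert time: 180 h = 648000 s
ratio = min(1, 2*sqrt(5.93e-09*648000/(pi*0.35^2)))
= 0.199849
M(t) = 4.2 * 0.199849 = 0.839%

0.839


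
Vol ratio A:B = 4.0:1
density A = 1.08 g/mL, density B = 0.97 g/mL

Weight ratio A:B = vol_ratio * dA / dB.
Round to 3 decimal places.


Weight ratio = 4.0 * 1.08 / 0.97
= 4.454

4.454


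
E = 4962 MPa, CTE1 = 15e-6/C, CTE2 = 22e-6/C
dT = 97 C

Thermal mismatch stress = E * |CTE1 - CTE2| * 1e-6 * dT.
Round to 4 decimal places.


= 4962 * 7e-6 * 97
= 3.3692 MPa

3.3692


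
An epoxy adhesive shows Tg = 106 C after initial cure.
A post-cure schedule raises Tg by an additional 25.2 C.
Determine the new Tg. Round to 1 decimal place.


New Tg = 106 + 25.2
= 131.2 C

131.2


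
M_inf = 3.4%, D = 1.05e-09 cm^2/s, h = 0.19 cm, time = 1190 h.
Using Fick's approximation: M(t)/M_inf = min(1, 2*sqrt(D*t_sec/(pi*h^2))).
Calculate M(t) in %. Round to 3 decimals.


t = 4284000 s
ratio = min(1, 2*sqrt(1.05e-09*4284000/(pi*0.0361)))
= 0.398310
M(t) = 3.4 * 0.398310 = 1.354%

1.354


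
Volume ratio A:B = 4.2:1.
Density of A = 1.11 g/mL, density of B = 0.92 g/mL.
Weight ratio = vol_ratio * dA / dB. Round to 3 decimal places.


Wt ratio = 4.2 * 1.11 / 0.92
= 5.067

5.067


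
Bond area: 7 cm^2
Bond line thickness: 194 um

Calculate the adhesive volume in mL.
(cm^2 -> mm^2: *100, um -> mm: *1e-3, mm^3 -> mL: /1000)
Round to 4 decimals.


V = 7*100 * 194*1e-3 / 1000
= 0.1358 mL

0.1358


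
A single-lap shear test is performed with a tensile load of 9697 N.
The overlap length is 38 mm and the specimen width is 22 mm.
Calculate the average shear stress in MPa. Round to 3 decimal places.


Shear stress = F / (overlap * width)
= 9697 / (38 * 22)
= 9697 / 836
= 11.599 MPa

11.599


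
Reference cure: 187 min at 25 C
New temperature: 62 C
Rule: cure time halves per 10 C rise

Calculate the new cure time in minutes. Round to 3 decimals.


factor = 2^((62-25)/10) = 12.9960
t_new = 187 / 12.9960 = 14.389 min

14.389


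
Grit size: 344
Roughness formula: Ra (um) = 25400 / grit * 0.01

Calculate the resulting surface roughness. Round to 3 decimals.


Ra = 25400 / 344 * 0.01
= 0.738 um

0.738


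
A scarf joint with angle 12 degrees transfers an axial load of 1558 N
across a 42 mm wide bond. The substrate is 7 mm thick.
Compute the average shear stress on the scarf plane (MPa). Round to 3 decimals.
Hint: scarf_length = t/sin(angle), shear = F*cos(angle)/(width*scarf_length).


scarf_length = 7 / sin(12 deg) = 33.6681 mm
cos(12 deg) = 0.978148
shear stress = 1558 * 0.978148 / (42 * 33.6681)
= 1.078 MPa

1.078


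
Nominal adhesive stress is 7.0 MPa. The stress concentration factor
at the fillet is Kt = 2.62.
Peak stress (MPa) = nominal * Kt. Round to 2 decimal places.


Peak = 7.0 * 2.62 = 18.34 MPa

18.34


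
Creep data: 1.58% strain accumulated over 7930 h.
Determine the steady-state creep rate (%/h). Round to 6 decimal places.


Rate = 1.58 / 7930 = 0.000199 %/h

0.000199


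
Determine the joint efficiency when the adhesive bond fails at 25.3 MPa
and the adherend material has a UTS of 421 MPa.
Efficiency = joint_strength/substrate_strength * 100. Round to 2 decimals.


Joint efficiency = 25.3 / 421 * 100
= 6.01%

6.01


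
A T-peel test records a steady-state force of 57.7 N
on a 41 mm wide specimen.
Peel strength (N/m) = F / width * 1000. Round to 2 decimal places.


Peel strength = 57.7 / 41 * 1000
= 1407.32 N/m

1407.32


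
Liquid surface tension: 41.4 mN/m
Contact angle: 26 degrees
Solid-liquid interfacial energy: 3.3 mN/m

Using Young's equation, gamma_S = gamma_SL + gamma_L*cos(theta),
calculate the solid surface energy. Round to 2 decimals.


gamma_S = 3.3 + 41.4 * cos(26)
= 40.51 mN/m

40.51


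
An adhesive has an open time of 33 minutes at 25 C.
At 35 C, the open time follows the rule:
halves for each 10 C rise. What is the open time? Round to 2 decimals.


Factor = 2^((35-25)/10) = 2.0000
Open time = 33 / 2.0000 = 16.50 min

16.50


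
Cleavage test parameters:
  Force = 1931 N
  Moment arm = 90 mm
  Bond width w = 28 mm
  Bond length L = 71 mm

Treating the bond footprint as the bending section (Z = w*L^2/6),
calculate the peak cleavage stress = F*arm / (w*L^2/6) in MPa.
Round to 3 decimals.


M = 1931 * 90 = 173790 N*mm
Z = 28 * 71^2 / 6 = 141148 / 6 mm^3
sigma = M / Z = 6 * 173790 / 141148 = 1042740 / 141148
= 7.388 MPa

7.388


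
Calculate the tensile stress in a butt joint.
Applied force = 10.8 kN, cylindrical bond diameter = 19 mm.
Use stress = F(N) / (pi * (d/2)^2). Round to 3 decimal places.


A = pi * 9.5^2 = 283.5287 mm^2
sigma = 10800.0 / 283.5287 = 38.091 MPa

38.091


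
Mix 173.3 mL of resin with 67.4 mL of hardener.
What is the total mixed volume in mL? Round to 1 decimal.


Total = 173.3 + 67.4 = 240.7 mL

240.7


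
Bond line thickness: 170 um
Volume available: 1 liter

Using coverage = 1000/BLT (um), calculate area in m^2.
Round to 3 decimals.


1 L = 1e6 mm^3, thickness = 170 um = 0.17 mm
Area = 1e6 / 0.17 mm^2 = (1e6 / 0.17) / 1e6 m^2 = 1000 / 170 m^2
= 5.882 m^2

5.882


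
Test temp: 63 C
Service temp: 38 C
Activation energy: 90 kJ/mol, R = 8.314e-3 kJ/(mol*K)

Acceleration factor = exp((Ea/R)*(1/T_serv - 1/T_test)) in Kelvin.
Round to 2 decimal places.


AF = exp((90/0.008314)*(1/311.15 - 1/336.15))
= 13.30

13.30


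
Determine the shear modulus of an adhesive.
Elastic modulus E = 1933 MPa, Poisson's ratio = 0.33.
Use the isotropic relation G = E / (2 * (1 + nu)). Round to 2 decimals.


G = 1933 / (2*(1+0.33)) = 1933 / 2.66
= 726.69 MPa

726.69


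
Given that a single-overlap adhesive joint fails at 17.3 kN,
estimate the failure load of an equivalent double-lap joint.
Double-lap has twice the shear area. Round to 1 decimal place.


Double-lap factor = 2
Expected load = 17.3 * 2 = 34.6 kN

34.6


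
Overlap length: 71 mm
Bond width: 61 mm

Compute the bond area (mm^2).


Bond area = 71 * 61 = 4331 mm^2

4331


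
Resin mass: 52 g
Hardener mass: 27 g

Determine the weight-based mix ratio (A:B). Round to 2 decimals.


Ratio = 52 / 27 = 1.93

1.93


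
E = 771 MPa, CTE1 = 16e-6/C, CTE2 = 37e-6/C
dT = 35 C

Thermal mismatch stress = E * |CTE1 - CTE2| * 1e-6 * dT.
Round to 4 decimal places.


= 771 * 21e-6 * 35
= 0.5667 MPa

0.5667


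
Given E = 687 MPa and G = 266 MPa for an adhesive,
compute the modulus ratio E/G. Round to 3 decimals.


E/G ratio = 687 / 266 = 2.583

2.583


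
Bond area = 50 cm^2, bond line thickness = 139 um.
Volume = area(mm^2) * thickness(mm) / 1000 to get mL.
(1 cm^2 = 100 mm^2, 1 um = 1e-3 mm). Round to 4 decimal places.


area_mm2 = 50 * 100 = 5000
blt_mm = 139 * 1e-3 = 0.139
vol_mm3 = 5000 * 0.139 = 695.0
vol_mL = 695.0 / 1000 = 0.6950 mL

0.6950


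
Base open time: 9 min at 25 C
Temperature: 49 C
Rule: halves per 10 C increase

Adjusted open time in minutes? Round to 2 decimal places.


Acceleration = 2^((49-25)/10) = 5.2780
Open time = 9 / 5.2780 = 1.71 min

1.71


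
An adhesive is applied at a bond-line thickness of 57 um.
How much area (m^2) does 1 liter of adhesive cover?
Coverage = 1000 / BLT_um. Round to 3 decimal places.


Coverage = 1000 / 57 = 17.544 m^2

17.544


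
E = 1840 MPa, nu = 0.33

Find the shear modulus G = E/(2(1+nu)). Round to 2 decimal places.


G = 1840 / (2 * 1.33)
= 691.73 MPa

691.73


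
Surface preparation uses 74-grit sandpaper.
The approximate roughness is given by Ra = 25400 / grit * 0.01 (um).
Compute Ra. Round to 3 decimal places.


Ra = 25400 / 74 * 0.01
= 254 / 74
= 3.432 um

3.432


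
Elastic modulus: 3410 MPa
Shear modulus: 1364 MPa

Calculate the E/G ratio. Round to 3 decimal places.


E / G = 3410 / 1364 = 2.500

2.500


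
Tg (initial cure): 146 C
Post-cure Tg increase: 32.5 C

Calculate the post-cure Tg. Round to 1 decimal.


Post-cure Tg = 146 + 32.5 = 178.5 C

178.5


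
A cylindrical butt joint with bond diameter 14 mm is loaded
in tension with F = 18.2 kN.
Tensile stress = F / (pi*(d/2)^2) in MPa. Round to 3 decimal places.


Area = pi * (14/2)^2 = 153.9380 mm^2
Stress = 18.2*1000 / 153.9380
= 118.229 MPa

118.229


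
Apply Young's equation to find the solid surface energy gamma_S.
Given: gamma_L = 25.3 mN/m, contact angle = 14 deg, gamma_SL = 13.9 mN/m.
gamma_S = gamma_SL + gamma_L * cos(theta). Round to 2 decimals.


theta_rad = 14 * pi/180 = 0.244346
gamma_S = 13.9 + 25.3 * cos(0.244346)
= 38.45 mN/m

38.45


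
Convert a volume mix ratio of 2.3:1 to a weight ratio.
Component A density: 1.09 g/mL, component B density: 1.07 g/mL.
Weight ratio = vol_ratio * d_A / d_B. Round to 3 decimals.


= 2.3 * 1.09 / 1.07 = 2.343

2.343


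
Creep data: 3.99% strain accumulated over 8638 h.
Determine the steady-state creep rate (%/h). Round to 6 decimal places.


Rate = 3.99 / 8638 = 0.000462 %/h

0.000462


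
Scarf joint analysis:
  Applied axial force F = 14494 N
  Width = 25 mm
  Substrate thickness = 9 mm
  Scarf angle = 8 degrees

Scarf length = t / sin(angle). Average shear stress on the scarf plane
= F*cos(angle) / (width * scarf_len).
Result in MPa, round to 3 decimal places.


Scarf length = 9 / sin(8 deg) = 64.6677 mm
cos(8 deg) = 0.990268
Shear = 14494 * 0.990268 / (25 * 64.6677)
= 8.878 MPa

8.878


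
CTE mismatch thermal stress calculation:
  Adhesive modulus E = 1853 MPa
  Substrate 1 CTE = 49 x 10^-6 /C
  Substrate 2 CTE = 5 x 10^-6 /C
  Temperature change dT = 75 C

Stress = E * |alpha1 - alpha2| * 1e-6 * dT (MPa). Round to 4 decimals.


delta_alpha = |49 - 5| = 44 x 10^-6/C
Stress = 1853 * 44e-6 * 75
= 6.1149 MPa

6.1149


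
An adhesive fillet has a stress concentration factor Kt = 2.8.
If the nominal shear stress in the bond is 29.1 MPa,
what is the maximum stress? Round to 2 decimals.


Max stress = 29.1 * 2.8 = 81.48 MPa

81.48


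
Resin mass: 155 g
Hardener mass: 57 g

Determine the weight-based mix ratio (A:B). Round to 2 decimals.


Ratio = 155 / 57 = 2.72

2.72


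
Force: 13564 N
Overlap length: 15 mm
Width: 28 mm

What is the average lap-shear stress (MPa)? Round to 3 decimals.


Average shear stress = F / (overlap * width)
= 13564 / (15 * 28)
= 32.295 MPa

32.295


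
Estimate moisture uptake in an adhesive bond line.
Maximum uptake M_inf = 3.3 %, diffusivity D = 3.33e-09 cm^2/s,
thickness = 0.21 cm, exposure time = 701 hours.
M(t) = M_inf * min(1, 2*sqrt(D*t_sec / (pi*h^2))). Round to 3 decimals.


Convert time: 701 h = 2523600 s
ratio = min(1, 2*sqrt(3.33e-09*2523600/(pi*0.21^2)))
= 0.492570
M(t) = 3.3 * 0.492570 = 1.625%

1.625


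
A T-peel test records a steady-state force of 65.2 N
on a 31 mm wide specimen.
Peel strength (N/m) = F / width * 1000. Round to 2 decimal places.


Peel strength = 65.2 / 31 * 1000
= 2103.23 N/m

2103.23


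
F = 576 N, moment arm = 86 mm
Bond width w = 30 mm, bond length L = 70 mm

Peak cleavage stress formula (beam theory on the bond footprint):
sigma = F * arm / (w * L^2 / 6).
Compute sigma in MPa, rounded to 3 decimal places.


sigma = (576 * 86) / (30 * 4900 / 6)
= 49536 * 6 / 147000
= 297216 / 147000
= 2.022 MPa

2.022


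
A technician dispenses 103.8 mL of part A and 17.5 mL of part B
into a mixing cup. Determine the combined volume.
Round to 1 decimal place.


Combined volume = 103.8 + 17.5
= 121.3 mL

121.3


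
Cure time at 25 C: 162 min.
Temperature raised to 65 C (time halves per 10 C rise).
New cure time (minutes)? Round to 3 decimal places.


Acceleration factor = 2^(40/10) = 16.0000
New time = 162 / 16.0000 = 10.125 min

10.125


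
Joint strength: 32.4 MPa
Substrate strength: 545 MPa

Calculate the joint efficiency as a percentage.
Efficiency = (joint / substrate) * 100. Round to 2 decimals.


Efficiency = (32.4 / 545) * 100 = 5.94%

5.94


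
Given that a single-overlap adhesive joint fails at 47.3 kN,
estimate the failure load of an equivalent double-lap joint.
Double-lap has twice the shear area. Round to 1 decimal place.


Double-lap factor = 2
Expected load = 47.3 * 2 = 94.6 kN

94.6


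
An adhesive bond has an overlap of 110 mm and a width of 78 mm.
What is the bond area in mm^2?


Bond area = overlap * width
= 110 * 78
= 8580 mm^2

8580


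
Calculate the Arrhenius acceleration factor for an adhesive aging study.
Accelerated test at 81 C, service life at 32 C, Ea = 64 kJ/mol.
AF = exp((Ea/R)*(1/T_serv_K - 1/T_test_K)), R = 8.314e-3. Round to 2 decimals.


T_test = 354.15 K, T_serv = 305.15 K
Ea/R = 64 / 0.008314 = 7697.86
AF = exp(7697.86 * (1/305.15 - 1/354.15))
= 32.80

32.80


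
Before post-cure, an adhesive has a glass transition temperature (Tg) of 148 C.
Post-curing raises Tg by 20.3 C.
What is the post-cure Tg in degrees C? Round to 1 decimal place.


Tg_post = Tg_base + delta_Tg
= 148 + 20.3
= 168.3 C

168.3


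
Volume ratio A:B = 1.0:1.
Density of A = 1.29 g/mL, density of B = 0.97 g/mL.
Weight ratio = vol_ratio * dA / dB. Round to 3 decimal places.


Wt ratio = 1.0 * 1.29 / 0.97
= 1.330

1.330


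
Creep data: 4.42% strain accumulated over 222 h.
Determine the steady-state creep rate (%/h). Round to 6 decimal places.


Rate = 4.42 / 222 = 0.019910 %/h

0.019910


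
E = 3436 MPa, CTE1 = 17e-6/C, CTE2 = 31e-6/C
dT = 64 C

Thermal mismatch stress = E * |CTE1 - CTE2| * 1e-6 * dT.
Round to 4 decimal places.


= 3436 * 14e-6 * 64
= 3.0787 MPa

3.0787


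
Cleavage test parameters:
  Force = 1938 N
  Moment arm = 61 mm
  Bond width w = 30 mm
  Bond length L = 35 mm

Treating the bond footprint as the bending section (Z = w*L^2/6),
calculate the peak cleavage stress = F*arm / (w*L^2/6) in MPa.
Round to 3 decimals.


M = 1938 * 61 = 118218 N*mm
Z = 30 * 35^2 / 6 = 36750 / 6 mm^3
sigma = M / Z = 6 * 118218 / 36750 = 709308 / 36750
= 19.301 MPa

19.301


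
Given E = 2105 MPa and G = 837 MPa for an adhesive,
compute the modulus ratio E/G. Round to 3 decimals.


E/G ratio = 2105 / 837 = 2.515

2.515


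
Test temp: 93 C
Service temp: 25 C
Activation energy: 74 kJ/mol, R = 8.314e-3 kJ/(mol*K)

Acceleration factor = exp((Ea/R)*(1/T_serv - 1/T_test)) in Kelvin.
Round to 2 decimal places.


AF = exp((74/0.008314)*(1/298.15 - 1/366.15))
= 255.74

255.74


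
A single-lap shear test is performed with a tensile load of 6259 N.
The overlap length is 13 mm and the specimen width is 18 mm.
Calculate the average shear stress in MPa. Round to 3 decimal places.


Shear stress = F / (overlap * width)
= 6259 / (13 * 18)
= 6259 / 234
= 26.748 MPa

26.748


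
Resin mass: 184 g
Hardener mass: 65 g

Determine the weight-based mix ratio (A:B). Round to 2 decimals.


Ratio = 184 / 65 = 2.83

2.83


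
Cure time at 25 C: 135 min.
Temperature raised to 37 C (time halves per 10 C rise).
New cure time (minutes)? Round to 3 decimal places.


Acceleration factor = 2^(12/10) = 2.2974
New time = 135 / 2.2974 = 58.762 min

58.762


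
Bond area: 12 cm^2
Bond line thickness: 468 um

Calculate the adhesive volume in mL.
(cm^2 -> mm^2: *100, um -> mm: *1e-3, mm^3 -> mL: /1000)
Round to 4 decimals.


V = 12*100 * 468*1e-3 / 1000
= 0.5616 mL

0.5616


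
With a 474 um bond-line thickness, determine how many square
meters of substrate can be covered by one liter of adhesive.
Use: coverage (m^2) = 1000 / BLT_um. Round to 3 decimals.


Coverage = 1000 / 474 = 2.110 m^2

2.110


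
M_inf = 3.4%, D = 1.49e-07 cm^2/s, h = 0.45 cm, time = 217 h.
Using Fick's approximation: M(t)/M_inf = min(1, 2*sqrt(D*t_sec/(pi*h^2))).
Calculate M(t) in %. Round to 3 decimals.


t = 781200 s
ratio = min(1, 2*sqrt(1.49e-07*781200/(pi*0.2025)))
= 0.855494
M(t) = 3.4 * 0.855494 = 2.909%

2.909


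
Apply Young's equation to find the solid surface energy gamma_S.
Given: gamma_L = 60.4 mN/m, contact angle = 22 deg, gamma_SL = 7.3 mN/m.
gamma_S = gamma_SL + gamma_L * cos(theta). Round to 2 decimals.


theta_rad = 22 * pi/180 = 0.383972
gamma_S = 7.3 + 60.4 * cos(0.383972)
= 63.30 mN/m

63.30


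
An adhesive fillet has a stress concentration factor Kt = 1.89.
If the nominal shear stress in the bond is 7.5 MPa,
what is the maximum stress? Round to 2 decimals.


Max stress = 7.5 * 1.89 = 14.18 MPa

14.18


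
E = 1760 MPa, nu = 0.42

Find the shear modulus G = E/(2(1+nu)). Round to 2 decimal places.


G = 1760 / (2 * 1.42)
= 619.72 MPa

619.72


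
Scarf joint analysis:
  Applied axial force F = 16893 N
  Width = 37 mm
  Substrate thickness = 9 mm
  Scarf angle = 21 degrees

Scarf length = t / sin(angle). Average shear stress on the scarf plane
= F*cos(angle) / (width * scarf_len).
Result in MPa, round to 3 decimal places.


Scarf length = 9 / sin(21 deg) = 25.1139 mm
cos(21 deg) = 0.933580
Shear = 16893 * 0.933580 / (37 * 25.1139)
= 16.972 MPa

16.972


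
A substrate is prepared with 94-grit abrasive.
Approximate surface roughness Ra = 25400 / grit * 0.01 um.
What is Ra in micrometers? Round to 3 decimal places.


Ra = 25400 / 94 * 0.01 = 2.702 um

2.702


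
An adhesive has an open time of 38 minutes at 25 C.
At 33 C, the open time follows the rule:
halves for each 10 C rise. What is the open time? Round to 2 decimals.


Factor = 2^((33-25)/10) = 1.7411
Open time = 38 / 1.7411 = 21.83 min

21.83


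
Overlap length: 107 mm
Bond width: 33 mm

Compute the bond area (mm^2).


Bond area = 107 * 33 = 3531 mm^2

3531


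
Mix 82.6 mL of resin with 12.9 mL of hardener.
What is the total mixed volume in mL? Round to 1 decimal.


Total = 82.6 + 12.9 = 95.5 mL

95.5


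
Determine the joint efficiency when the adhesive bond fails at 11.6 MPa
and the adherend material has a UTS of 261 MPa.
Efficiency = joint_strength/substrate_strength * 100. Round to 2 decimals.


Joint efficiency = 11.6 / 261 * 100
= 4.44%

4.44


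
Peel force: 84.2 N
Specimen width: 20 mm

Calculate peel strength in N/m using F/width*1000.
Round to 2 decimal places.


Peel strength = 84.2 / 20 * 1000 = 4210.00 N/m

4210.00


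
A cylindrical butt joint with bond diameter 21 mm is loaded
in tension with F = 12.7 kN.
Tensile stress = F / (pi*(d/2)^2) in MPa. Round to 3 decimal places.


Area = pi * (21/2)^2 = 346.3606 mm^2
Stress = 12.7*1000 / 346.3606
= 36.667 MPa

36.667


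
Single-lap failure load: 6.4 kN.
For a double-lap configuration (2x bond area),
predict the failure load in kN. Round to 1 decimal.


Failure load = 6.4 * 2 = 12.8 kN

12.8


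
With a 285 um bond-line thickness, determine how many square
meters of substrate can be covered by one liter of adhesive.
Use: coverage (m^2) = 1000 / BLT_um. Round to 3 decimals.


Coverage = 1000 / 285 = 3.509 m^2

3.509


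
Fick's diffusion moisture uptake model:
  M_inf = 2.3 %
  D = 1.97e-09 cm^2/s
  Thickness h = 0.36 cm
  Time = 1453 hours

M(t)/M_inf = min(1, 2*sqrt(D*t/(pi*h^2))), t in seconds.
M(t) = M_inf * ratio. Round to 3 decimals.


t_sec = 1453 * 3600 = 5230800
ratio = 2*sqrt(1.97e-09*5230800/(pi*0.36^2))
= min(1, 0.318178)
= 0.318178
M(t) = 2.3 * 0.318178 = 0.732 %

0.732


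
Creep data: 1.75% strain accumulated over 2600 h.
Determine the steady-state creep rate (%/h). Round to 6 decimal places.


Rate = 1.75 / 2600 = 0.000673 %/h

0.000673


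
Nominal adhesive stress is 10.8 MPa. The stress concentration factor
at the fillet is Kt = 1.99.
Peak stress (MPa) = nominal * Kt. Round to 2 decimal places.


Peak = 10.8 * 1.99 = 21.49 MPa

21.49


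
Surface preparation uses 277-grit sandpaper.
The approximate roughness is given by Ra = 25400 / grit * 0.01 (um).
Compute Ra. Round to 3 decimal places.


Ra = 25400 / 277 * 0.01
= 254 / 277
= 0.917 um

0.917


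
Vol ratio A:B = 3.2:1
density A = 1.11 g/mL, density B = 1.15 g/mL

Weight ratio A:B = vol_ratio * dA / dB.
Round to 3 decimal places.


Weight ratio = 3.2 * 1.11 / 1.15
= 3.089

3.089


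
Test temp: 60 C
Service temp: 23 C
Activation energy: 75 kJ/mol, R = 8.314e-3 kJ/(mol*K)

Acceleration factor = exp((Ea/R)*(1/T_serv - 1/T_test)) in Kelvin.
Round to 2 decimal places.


AF = exp((75/0.008314)*(1/296.15 - 1/333.15))
= 29.46

29.46


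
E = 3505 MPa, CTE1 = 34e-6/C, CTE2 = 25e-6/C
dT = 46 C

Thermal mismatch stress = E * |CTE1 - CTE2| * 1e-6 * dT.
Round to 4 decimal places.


= 3505 * 9e-6 * 46
= 1.4511 MPa

1.4511


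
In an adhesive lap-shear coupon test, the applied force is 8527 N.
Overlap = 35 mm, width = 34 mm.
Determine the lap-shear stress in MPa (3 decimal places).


stress = F / (overlap * width)
= 8527 / (35 * 34)
= 7.166 MPa

7.166


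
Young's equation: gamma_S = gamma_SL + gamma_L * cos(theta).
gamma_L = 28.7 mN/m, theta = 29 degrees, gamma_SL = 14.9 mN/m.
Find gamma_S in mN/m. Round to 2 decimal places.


cos(29 deg) = 0.874620
gamma_S = 14.9 + 28.7 * 0.874620
= 40.00 mN/m

40.00


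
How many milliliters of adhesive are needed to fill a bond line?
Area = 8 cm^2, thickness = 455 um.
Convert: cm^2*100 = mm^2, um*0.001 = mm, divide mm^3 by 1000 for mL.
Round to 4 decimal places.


= (8 * 100) * (455 * 0.001) / 1000
= 0.3640 mL

0.3640


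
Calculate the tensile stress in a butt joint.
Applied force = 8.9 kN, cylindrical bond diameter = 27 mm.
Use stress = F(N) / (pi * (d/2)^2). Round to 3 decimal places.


A = pi * 13.5^2 = 572.5553 mm^2
sigma = 8900.0 / 572.5553 = 15.544 MPa

15.544


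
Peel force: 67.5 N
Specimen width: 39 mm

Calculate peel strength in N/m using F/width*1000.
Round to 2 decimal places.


Peel strength = 67.5 / 39 * 1000 = 1730.77 N/m

1730.77


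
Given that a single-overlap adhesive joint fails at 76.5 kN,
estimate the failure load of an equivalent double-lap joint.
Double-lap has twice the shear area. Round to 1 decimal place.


Double-lap factor = 2
Expected load = 76.5 * 2 = 153.0 kN

153.0


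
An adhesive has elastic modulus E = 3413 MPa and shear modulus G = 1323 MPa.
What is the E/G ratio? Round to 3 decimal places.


E/G = 3413 / 1323 = 2.580

2.580


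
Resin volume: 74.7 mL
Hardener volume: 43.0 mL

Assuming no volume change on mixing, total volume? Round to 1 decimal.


V_total = 74.7 + 43.0 = 117.7 mL

117.7


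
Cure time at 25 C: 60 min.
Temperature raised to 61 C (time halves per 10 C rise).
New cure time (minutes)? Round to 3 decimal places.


Acceleration factor = 2^(36/10) = 12.1257
New time = 60 / 12.1257 = 4.948 min

4.948


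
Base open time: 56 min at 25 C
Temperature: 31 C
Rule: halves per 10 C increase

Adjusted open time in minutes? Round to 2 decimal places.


Acceleration = 2^((31-25)/10) = 1.5157
Open time = 56 / 1.5157 = 36.95 min

36.95


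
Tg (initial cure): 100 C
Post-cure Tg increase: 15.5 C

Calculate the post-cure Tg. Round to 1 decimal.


Post-cure Tg = 100 + 15.5 = 115.5 C

115.5


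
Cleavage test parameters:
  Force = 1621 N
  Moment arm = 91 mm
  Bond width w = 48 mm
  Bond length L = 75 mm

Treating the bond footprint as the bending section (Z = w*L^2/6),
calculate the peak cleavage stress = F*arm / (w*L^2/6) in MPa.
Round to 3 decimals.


M = 1621 * 91 = 147511 N*mm
Z = 48 * 75^2 / 6 = 270000 / 6 mm^3
sigma = M / Z = 6 * 147511 / 270000 = 885066 / 270000
= 3.278 MPa

3.278


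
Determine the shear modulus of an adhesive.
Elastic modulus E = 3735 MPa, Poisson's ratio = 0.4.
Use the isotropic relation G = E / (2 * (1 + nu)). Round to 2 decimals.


G = 3735 / (2*(1+0.4)) = 3735 / 2.80
= 1333.93 MPa

1333.93


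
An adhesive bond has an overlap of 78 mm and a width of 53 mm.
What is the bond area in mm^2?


Bond area = overlap * width
= 78 * 53
= 4134 mm^2

4134


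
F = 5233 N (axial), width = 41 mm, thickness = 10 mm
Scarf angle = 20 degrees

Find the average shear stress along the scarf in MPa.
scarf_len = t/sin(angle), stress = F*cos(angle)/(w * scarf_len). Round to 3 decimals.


scarf_len = 10/sin(20 deg) = 29.2380
cos(20 deg) = 0.939693
stress = 5233*0.939693/(41*29.2380) = 4.102 MPa

4.102


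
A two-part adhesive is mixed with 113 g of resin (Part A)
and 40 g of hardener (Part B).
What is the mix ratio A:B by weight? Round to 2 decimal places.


Mix ratio = mass_A / mass_B
= 113 / 40
= 2.83

2.83


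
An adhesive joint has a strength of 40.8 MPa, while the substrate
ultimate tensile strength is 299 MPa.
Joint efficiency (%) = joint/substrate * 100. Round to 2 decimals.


Efficiency = 40.8 / 299 * 100
= 13.65%

13.65


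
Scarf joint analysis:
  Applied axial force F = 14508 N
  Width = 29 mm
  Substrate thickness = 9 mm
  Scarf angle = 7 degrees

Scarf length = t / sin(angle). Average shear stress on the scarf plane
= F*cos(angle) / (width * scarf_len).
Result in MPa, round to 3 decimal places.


Scarf length = 9 / sin(7 deg) = 73.8496 mm
cos(7 deg) = 0.992546
Shear = 14508 * 0.992546 / (29 * 73.8496)
= 6.724 MPa

6.724
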